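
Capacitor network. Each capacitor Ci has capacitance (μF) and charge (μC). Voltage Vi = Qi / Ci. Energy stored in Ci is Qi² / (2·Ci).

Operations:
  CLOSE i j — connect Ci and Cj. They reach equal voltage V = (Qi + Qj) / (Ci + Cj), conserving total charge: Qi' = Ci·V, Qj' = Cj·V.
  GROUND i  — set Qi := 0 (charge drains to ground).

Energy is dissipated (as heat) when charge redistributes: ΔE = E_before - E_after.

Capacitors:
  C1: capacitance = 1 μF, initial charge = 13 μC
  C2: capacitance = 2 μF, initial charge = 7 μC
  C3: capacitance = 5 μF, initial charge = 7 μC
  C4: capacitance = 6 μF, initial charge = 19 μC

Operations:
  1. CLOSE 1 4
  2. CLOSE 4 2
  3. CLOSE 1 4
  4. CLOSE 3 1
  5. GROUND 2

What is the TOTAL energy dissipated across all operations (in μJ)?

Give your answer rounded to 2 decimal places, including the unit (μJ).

Answer: 64.46 μJ

Derivation:
Initial: C1(1μF, Q=13μC, V=13.00V), C2(2μF, Q=7μC, V=3.50V), C3(5μF, Q=7μC, V=1.40V), C4(6μF, Q=19μC, V=3.17V)
Op 1: CLOSE 1-4: Q_total=32.00, C_total=7.00, V=4.57; Q1=4.57, Q4=27.43; dissipated=41.440
Op 2: CLOSE 4-2: Q_total=34.43, C_total=8.00, V=4.30; Q4=25.82, Q2=8.61; dissipated=0.861
Op 3: CLOSE 1-4: Q_total=30.39, C_total=7.00, V=4.34; Q1=4.34, Q4=26.05; dissipated=0.031
Op 4: CLOSE 3-1: Q_total=11.34, C_total=6.00, V=1.89; Q3=9.45, Q1=1.89; dissipated=3.606
Op 5: GROUND 2: Q2=0; energy lost=18.521
Total dissipated: 64.459 μJ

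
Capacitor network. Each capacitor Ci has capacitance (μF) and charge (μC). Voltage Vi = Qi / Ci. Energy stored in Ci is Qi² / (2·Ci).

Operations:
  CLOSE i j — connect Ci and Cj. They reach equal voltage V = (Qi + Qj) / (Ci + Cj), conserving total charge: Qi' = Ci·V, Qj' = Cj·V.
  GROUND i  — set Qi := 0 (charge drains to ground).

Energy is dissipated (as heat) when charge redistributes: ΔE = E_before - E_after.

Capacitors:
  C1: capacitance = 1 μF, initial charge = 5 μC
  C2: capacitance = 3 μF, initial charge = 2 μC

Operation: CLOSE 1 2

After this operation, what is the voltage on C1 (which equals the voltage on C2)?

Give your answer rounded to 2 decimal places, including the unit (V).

Answer: 1.75 V

Derivation:
Initial: C1(1μF, Q=5μC, V=5.00V), C2(3μF, Q=2μC, V=0.67V)
Op 1: CLOSE 1-2: Q_total=7.00, C_total=4.00, V=1.75; Q1=1.75, Q2=5.25; dissipated=7.042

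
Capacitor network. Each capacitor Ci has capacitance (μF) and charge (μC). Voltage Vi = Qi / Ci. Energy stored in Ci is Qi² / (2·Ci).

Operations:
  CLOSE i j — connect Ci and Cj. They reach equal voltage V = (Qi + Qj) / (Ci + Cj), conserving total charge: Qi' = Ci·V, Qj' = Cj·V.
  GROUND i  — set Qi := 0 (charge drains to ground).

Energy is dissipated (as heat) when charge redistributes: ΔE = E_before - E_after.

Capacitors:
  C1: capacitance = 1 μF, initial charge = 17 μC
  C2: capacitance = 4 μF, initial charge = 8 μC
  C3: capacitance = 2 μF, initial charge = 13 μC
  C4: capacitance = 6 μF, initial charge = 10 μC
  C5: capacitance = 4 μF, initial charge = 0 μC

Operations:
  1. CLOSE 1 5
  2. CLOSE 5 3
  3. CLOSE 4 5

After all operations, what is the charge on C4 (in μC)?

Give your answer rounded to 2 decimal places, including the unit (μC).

Initial: C1(1μF, Q=17μC, V=17.00V), C2(4μF, Q=8μC, V=2.00V), C3(2μF, Q=13μC, V=6.50V), C4(6μF, Q=10μC, V=1.67V), C5(4μF, Q=0μC, V=0.00V)
Op 1: CLOSE 1-5: Q_total=17.00, C_total=5.00, V=3.40; Q1=3.40, Q5=13.60; dissipated=115.600
Op 2: CLOSE 5-3: Q_total=26.60, C_total=6.00, V=4.43; Q5=17.73, Q3=8.87; dissipated=6.407
Op 3: CLOSE 4-5: Q_total=27.73, C_total=10.00, V=2.77; Q4=16.64, Q5=11.09; dissipated=9.185
Final charges: Q1=3.40, Q2=8.00, Q3=8.87, Q4=16.64, Q5=11.09

Answer: 16.64 μC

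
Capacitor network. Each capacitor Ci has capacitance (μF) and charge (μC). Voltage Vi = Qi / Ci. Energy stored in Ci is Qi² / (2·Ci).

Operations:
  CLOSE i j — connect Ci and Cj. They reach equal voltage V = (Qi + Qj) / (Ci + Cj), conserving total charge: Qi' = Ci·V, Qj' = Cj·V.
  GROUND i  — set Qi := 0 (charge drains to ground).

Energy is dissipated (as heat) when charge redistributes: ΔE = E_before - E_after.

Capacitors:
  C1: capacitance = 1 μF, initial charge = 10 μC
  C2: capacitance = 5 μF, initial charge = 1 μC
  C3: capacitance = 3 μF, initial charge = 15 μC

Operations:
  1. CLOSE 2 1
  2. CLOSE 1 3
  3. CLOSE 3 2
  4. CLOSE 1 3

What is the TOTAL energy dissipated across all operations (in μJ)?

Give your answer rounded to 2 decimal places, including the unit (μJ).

Answer: 49.89 μJ

Derivation:
Initial: C1(1μF, Q=10μC, V=10.00V), C2(5μF, Q=1μC, V=0.20V), C3(3μF, Q=15μC, V=5.00V)
Op 1: CLOSE 2-1: Q_total=11.00, C_total=6.00, V=1.83; Q2=9.17, Q1=1.83; dissipated=40.017
Op 2: CLOSE 1-3: Q_total=16.83, C_total=4.00, V=4.21; Q1=4.21, Q3=12.62; dissipated=3.760
Op 3: CLOSE 3-2: Q_total=21.79, C_total=8.00, V=2.72; Q3=8.17, Q2=13.62; dissipated=5.288
Op 4: CLOSE 1-3: Q_total=12.38, C_total=4.00, V=3.10; Q1=3.10, Q3=9.29; dissipated=0.826
Total dissipated: 49.891 μJ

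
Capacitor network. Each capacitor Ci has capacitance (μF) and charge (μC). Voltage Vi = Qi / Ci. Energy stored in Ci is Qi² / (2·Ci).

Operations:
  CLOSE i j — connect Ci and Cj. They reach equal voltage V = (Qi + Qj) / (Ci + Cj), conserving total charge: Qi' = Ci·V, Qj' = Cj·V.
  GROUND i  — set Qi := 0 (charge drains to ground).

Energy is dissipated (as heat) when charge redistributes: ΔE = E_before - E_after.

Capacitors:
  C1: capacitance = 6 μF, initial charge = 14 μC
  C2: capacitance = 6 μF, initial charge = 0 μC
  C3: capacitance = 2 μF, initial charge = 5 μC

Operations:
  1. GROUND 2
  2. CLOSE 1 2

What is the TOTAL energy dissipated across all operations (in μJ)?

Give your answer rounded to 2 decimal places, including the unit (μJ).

Answer: 8.17 μJ

Derivation:
Initial: C1(6μF, Q=14μC, V=2.33V), C2(6μF, Q=0μC, V=0.00V), C3(2μF, Q=5μC, V=2.50V)
Op 1: GROUND 2: Q2=0; energy lost=0.000
Op 2: CLOSE 1-2: Q_total=14.00, C_total=12.00, V=1.17; Q1=7.00, Q2=7.00; dissipated=8.167
Total dissipated: 8.167 μJ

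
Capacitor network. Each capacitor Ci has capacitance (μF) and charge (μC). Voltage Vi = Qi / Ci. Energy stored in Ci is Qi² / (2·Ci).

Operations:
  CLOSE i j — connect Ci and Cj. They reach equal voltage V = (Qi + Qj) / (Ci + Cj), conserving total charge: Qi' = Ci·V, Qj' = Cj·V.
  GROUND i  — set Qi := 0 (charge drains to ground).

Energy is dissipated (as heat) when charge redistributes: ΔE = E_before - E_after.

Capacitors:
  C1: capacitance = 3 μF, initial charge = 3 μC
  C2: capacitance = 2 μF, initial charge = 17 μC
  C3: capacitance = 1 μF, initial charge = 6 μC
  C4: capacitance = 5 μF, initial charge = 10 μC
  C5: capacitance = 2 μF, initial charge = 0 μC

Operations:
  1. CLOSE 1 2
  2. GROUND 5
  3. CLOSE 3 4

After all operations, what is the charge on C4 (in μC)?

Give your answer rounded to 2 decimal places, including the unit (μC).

Initial: C1(3μF, Q=3μC, V=1.00V), C2(2μF, Q=17μC, V=8.50V), C3(1μF, Q=6μC, V=6.00V), C4(5μF, Q=10μC, V=2.00V), C5(2μF, Q=0μC, V=0.00V)
Op 1: CLOSE 1-2: Q_total=20.00, C_total=5.00, V=4.00; Q1=12.00, Q2=8.00; dissipated=33.750
Op 2: GROUND 5: Q5=0; energy lost=0.000
Op 3: CLOSE 3-4: Q_total=16.00, C_total=6.00, V=2.67; Q3=2.67, Q4=13.33; dissipated=6.667
Final charges: Q1=12.00, Q2=8.00, Q3=2.67, Q4=13.33, Q5=0.00

Answer: 13.33 μC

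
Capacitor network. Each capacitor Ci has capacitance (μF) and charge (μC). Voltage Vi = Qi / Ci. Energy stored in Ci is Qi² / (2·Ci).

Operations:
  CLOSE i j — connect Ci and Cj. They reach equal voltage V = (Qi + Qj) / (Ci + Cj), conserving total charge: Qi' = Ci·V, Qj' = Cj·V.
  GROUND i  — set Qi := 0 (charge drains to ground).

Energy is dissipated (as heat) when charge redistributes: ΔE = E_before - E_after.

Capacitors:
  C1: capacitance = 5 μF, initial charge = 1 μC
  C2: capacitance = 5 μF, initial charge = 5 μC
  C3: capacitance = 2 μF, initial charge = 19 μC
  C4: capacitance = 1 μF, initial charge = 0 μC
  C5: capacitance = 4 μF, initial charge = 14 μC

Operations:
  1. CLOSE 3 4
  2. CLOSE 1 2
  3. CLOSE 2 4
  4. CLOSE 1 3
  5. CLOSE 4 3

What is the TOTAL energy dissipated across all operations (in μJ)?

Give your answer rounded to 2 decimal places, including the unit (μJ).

Initial: C1(5μF, Q=1μC, V=0.20V), C2(5μF, Q=5μC, V=1.00V), C3(2μF, Q=19μC, V=9.50V), C4(1μF, Q=0μC, V=0.00V), C5(4μF, Q=14μC, V=3.50V)
Op 1: CLOSE 3-4: Q_total=19.00, C_total=3.00, V=6.33; Q3=12.67, Q4=6.33; dissipated=30.083
Op 2: CLOSE 1-2: Q_total=6.00, C_total=10.00, V=0.60; Q1=3.00, Q2=3.00; dissipated=0.800
Op 3: CLOSE 2-4: Q_total=9.33, C_total=6.00, V=1.56; Q2=7.78, Q4=1.56; dissipated=13.696
Op 4: CLOSE 1-3: Q_total=15.67, C_total=7.00, V=2.24; Q1=11.19, Q3=4.48; dissipated=23.479
Op 5: CLOSE 4-3: Q_total=6.03, C_total=3.00, V=2.01; Q4=2.01, Q3=4.02; dissipated=0.155
Total dissipated: 68.214 μJ

Answer: 68.21 μJ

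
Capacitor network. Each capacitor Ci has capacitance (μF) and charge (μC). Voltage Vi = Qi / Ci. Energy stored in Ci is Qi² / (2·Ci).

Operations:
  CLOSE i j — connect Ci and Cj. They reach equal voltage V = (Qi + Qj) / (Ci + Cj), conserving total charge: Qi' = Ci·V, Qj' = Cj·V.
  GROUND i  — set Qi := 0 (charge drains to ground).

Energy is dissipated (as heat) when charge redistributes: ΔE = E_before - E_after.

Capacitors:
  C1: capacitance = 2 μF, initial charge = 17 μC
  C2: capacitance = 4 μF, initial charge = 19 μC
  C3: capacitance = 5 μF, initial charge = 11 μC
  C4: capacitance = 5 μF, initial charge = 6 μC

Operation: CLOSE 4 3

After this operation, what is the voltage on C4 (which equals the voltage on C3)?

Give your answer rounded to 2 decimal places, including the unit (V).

Initial: C1(2μF, Q=17μC, V=8.50V), C2(4μF, Q=19μC, V=4.75V), C3(5μF, Q=11μC, V=2.20V), C4(5μF, Q=6μC, V=1.20V)
Op 1: CLOSE 4-3: Q_total=17.00, C_total=10.00, V=1.70; Q4=8.50, Q3=8.50; dissipated=1.250

Answer: 1.70 V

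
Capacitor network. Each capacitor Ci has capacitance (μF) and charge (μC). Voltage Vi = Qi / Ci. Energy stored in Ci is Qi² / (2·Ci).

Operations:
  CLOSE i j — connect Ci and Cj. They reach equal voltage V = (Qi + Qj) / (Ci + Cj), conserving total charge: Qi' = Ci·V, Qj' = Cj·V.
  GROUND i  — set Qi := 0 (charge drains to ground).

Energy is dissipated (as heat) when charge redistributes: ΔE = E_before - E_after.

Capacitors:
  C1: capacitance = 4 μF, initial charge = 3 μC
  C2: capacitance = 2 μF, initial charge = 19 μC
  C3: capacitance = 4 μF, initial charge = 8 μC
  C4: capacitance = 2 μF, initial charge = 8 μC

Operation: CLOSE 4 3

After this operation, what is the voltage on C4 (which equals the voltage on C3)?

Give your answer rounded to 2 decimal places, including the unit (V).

Initial: C1(4μF, Q=3μC, V=0.75V), C2(2μF, Q=19μC, V=9.50V), C3(4μF, Q=8μC, V=2.00V), C4(2μF, Q=8μC, V=4.00V)
Op 1: CLOSE 4-3: Q_total=16.00, C_total=6.00, V=2.67; Q4=5.33, Q3=10.67; dissipated=2.667

Answer: 2.67 V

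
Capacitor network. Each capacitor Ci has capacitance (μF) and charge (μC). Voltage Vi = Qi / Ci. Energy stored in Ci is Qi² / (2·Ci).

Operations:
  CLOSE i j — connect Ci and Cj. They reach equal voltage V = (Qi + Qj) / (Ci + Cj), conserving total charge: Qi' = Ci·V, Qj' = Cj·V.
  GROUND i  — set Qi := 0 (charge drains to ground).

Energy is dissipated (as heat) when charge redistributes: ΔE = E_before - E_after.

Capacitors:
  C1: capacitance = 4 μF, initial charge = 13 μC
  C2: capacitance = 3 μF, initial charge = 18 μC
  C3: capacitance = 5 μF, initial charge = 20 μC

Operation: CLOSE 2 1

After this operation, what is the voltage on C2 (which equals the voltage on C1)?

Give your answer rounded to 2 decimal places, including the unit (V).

Answer: 4.43 V

Derivation:
Initial: C1(4μF, Q=13μC, V=3.25V), C2(3μF, Q=18μC, V=6.00V), C3(5μF, Q=20μC, V=4.00V)
Op 1: CLOSE 2-1: Q_total=31.00, C_total=7.00, V=4.43; Q2=13.29, Q1=17.71; dissipated=6.482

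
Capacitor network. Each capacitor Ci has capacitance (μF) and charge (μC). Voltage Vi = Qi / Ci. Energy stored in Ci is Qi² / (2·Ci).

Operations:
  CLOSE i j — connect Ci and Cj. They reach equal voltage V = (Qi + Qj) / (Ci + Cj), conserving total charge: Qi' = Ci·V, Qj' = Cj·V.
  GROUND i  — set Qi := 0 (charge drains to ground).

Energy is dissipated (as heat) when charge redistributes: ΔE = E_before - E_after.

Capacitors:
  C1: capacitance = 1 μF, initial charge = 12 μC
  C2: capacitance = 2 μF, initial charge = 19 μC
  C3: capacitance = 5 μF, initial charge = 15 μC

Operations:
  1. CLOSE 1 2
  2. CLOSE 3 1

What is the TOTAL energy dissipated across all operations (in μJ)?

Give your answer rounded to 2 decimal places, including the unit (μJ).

Answer: 24.49 μJ

Derivation:
Initial: C1(1μF, Q=12μC, V=12.00V), C2(2μF, Q=19μC, V=9.50V), C3(5μF, Q=15μC, V=3.00V)
Op 1: CLOSE 1-2: Q_total=31.00, C_total=3.00, V=10.33; Q1=10.33, Q2=20.67; dissipated=2.083
Op 2: CLOSE 3-1: Q_total=25.33, C_total=6.00, V=4.22; Q3=21.11, Q1=4.22; dissipated=22.407
Total dissipated: 24.491 μJ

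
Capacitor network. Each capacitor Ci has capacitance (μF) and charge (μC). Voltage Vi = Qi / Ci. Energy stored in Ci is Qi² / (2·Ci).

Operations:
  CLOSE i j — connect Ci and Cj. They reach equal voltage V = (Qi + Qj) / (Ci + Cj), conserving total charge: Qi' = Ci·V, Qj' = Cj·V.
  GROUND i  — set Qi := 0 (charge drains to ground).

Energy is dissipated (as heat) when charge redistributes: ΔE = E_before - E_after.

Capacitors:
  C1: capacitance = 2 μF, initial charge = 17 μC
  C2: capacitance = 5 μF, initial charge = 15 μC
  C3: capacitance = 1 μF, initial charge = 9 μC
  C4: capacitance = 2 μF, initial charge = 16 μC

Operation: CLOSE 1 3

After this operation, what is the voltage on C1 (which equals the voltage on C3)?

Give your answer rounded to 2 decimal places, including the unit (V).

Answer: 8.67 V

Derivation:
Initial: C1(2μF, Q=17μC, V=8.50V), C2(5μF, Q=15μC, V=3.00V), C3(1μF, Q=9μC, V=9.00V), C4(2μF, Q=16μC, V=8.00V)
Op 1: CLOSE 1-3: Q_total=26.00, C_total=3.00, V=8.67; Q1=17.33, Q3=8.67; dissipated=0.083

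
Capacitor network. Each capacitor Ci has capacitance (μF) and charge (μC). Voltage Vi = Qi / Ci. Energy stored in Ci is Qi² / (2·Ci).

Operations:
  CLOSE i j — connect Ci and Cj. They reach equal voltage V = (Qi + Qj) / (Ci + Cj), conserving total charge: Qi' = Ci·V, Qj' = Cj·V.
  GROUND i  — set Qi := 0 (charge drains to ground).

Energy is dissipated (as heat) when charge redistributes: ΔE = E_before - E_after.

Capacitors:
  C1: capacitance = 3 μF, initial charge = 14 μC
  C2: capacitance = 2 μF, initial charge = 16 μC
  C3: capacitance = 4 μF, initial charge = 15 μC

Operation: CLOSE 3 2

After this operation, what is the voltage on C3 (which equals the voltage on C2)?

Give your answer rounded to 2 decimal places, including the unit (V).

Initial: C1(3μF, Q=14μC, V=4.67V), C2(2μF, Q=16μC, V=8.00V), C3(4μF, Q=15μC, V=3.75V)
Op 1: CLOSE 3-2: Q_total=31.00, C_total=6.00, V=5.17; Q3=20.67, Q2=10.33; dissipated=12.042

Answer: 5.17 V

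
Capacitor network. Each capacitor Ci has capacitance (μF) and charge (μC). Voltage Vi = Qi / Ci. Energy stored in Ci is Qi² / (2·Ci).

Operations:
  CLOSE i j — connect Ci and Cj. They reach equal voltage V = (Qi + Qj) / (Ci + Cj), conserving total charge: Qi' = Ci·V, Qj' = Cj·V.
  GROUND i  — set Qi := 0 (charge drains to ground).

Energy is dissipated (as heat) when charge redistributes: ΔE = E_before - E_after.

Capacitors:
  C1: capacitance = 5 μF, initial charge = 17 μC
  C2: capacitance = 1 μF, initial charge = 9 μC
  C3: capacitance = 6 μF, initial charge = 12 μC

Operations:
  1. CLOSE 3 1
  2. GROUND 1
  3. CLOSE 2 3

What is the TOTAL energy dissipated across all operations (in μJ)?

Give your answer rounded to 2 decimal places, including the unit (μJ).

Initial: C1(5μF, Q=17μC, V=3.40V), C2(1μF, Q=9μC, V=9.00V), C3(6μF, Q=12μC, V=2.00V)
Op 1: CLOSE 3-1: Q_total=29.00, C_total=11.00, V=2.64; Q3=15.82, Q1=13.18; dissipated=2.673
Op 2: GROUND 1: Q1=0; energy lost=17.376
Op 3: CLOSE 2-3: Q_total=24.82, C_total=7.00, V=3.55; Q2=3.55, Q3=21.27; dissipated=17.355
Total dissipated: 37.404 μJ

Answer: 37.40 μJ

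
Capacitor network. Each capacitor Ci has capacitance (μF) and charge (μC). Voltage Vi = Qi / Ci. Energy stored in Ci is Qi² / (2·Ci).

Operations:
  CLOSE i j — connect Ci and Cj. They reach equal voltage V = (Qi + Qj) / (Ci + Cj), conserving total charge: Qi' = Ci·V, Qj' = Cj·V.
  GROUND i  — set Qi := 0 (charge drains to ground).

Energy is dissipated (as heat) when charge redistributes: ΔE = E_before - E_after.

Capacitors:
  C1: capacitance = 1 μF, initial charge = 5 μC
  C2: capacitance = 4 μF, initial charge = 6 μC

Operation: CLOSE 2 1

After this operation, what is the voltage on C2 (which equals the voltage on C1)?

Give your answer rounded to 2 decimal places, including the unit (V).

Answer: 2.20 V

Derivation:
Initial: C1(1μF, Q=5μC, V=5.00V), C2(4μF, Q=6μC, V=1.50V)
Op 1: CLOSE 2-1: Q_total=11.00, C_total=5.00, V=2.20; Q2=8.80, Q1=2.20; dissipated=4.900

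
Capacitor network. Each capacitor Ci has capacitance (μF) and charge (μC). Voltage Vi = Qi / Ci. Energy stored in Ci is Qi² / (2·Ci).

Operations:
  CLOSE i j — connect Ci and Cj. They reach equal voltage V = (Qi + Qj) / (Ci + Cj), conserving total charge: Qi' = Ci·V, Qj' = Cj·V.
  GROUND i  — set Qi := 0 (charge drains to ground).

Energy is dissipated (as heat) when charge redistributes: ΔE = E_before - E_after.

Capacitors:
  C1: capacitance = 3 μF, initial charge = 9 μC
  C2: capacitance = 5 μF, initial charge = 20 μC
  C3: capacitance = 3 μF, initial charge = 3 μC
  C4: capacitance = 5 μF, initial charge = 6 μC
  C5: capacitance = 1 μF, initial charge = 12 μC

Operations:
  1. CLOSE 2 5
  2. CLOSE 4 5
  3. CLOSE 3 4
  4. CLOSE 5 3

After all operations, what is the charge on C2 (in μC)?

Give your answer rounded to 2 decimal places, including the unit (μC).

Answer: 26.67 μC

Derivation:
Initial: C1(3μF, Q=9μC, V=3.00V), C2(5μF, Q=20μC, V=4.00V), C3(3μF, Q=3μC, V=1.00V), C4(5μF, Q=6μC, V=1.20V), C5(1μF, Q=12μC, V=12.00V)
Op 1: CLOSE 2-5: Q_total=32.00, C_total=6.00, V=5.33; Q2=26.67, Q5=5.33; dissipated=26.667
Op 2: CLOSE 4-5: Q_total=11.33, C_total=6.00, V=1.89; Q4=9.44, Q5=1.89; dissipated=7.119
Op 3: CLOSE 3-4: Q_total=12.44, C_total=8.00, V=1.56; Q3=4.67, Q4=7.78; dissipated=0.741
Op 4: CLOSE 5-3: Q_total=6.56, C_total=4.00, V=1.64; Q5=1.64, Q3=4.92; dissipated=0.042
Final charges: Q1=9.00, Q2=26.67, Q3=4.92, Q4=7.78, Q5=1.64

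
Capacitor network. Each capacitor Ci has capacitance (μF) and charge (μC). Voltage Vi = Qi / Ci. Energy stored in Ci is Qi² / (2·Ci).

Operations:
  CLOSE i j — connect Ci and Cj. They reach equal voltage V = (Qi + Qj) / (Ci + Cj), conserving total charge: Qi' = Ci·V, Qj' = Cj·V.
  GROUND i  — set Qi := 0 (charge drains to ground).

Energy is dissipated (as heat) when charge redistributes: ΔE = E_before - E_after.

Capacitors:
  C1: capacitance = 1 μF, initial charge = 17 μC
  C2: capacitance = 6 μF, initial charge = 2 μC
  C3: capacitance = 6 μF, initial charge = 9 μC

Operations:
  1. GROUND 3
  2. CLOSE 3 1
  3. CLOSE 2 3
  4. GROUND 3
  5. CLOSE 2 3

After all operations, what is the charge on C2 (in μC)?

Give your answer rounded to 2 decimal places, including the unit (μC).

Answer: 4.14 μC

Derivation:
Initial: C1(1μF, Q=17μC, V=17.00V), C2(6μF, Q=2μC, V=0.33V), C3(6μF, Q=9μC, V=1.50V)
Op 1: GROUND 3: Q3=0; energy lost=6.750
Op 2: CLOSE 3-1: Q_total=17.00, C_total=7.00, V=2.43; Q3=14.57, Q1=2.43; dissipated=123.857
Op 3: CLOSE 2-3: Q_total=16.57, C_total=12.00, V=1.38; Q2=8.29, Q3=8.29; dissipated=6.585
Op 4: GROUND 3: Q3=0; energy lost=5.721
Op 5: CLOSE 2-3: Q_total=8.29, C_total=12.00, V=0.69; Q2=4.14, Q3=4.14; dissipated=2.861
Final charges: Q1=2.43, Q2=4.14, Q3=4.14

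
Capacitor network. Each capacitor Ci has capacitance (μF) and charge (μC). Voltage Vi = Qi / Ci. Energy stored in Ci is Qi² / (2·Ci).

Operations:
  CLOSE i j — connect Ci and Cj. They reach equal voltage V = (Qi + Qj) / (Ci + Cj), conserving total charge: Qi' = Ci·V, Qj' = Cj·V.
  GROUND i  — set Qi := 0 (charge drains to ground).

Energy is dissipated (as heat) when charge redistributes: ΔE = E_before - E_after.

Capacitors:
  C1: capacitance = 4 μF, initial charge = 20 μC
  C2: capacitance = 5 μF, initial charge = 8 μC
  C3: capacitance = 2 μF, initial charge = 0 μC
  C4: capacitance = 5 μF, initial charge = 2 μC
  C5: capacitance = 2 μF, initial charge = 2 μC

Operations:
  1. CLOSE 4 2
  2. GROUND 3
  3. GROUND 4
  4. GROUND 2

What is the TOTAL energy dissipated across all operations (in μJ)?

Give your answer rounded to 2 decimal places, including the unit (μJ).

Initial: C1(4μF, Q=20μC, V=5.00V), C2(5μF, Q=8μC, V=1.60V), C3(2μF, Q=0μC, V=0.00V), C4(5μF, Q=2μC, V=0.40V), C5(2μF, Q=2μC, V=1.00V)
Op 1: CLOSE 4-2: Q_total=10.00, C_total=10.00, V=1.00; Q4=5.00, Q2=5.00; dissipated=1.800
Op 2: GROUND 3: Q3=0; energy lost=0.000
Op 3: GROUND 4: Q4=0; energy lost=2.500
Op 4: GROUND 2: Q2=0; energy lost=2.500
Total dissipated: 6.800 μJ

Answer: 6.80 μJ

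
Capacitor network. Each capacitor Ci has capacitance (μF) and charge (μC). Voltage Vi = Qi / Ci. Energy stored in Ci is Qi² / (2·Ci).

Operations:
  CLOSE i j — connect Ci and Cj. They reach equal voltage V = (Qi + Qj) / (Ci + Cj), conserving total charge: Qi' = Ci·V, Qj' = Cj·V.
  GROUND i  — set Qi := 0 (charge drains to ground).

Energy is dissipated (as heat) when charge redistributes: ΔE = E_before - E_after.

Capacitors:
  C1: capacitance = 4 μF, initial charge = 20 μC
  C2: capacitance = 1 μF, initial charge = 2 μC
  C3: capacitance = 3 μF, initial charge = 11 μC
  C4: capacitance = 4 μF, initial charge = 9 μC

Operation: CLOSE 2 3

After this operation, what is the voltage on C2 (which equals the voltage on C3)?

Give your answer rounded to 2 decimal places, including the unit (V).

Initial: C1(4μF, Q=20μC, V=5.00V), C2(1μF, Q=2μC, V=2.00V), C3(3μF, Q=11μC, V=3.67V), C4(4μF, Q=9μC, V=2.25V)
Op 1: CLOSE 2-3: Q_total=13.00, C_total=4.00, V=3.25; Q2=3.25, Q3=9.75; dissipated=1.042

Answer: 3.25 V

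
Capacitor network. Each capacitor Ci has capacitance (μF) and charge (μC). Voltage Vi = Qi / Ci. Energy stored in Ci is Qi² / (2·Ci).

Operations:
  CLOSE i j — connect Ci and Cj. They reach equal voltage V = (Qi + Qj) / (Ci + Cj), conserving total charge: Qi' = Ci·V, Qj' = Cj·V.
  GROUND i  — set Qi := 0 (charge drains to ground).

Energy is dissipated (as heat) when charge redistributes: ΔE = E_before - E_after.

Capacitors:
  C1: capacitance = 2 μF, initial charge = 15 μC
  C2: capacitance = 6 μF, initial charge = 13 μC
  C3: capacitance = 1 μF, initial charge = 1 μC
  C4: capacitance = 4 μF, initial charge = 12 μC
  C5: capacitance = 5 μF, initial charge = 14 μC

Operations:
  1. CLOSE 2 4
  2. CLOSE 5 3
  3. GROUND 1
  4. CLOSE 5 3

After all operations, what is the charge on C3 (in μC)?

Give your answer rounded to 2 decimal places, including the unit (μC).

Initial: C1(2μF, Q=15μC, V=7.50V), C2(6μF, Q=13μC, V=2.17V), C3(1μF, Q=1μC, V=1.00V), C4(4μF, Q=12μC, V=3.00V), C5(5μF, Q=14μC, V=2.80V)
Op 1: CLOSE 2-4: Q_total=25.00, C_total=10.00, V=2.50; Q2=15.00, Q4=10.00; dissipated=0.833
Op 2: CLOSE 5-3: Q_total=15.00, C_total=6.00, V=2.50; Q5=12.50, Q3=2.50; dissipated=1.350
Op 3: GROUND 1: Q1=0; energy lost=56.250
Op 4: CLOSE 5-3: Q_total=15.00, C_total=6.00, V=2.50; Q5=12.50, Q3=2.50; dissipated=0.000
Final charges: Q1=0.00, Q2=15.00, Q3=2.50, Q4=10.00, Q5=12.50

Answer: 2.50 μC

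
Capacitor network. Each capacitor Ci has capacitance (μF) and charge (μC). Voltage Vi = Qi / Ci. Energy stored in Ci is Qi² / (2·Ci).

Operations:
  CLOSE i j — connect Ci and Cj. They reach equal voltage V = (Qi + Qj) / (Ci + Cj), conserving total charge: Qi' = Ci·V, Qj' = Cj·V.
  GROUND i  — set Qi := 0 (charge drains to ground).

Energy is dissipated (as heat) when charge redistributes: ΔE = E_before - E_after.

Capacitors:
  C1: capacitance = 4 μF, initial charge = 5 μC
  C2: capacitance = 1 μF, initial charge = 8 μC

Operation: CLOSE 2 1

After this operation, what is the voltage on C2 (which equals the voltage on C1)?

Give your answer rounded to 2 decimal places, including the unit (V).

Answer: 2.60 V

Derivation:
Initial: C1(4μF, Q=5μC, V=1.25V), C2(1μF, Q=8μC, V=8.00V)
Op 1: CLOSE 2-1: Q_total=13.00, C_total=5.00, V=2.60; Q2=2.60, Q1=10.40; dissipated=18.225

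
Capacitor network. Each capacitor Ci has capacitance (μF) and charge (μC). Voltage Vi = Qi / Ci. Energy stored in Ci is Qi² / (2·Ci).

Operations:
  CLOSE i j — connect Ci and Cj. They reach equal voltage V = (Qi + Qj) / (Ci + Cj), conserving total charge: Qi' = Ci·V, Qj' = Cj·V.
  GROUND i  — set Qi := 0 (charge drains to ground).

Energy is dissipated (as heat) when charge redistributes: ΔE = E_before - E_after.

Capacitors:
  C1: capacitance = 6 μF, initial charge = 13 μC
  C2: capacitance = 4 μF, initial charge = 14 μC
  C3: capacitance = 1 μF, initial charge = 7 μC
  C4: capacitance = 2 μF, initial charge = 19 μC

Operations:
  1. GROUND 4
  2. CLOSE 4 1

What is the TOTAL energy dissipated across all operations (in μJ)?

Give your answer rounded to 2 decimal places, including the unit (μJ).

Initial: C1(6μF, Q=13μC, V=2.17V), C2(4μF, Q=14μC, V=3.50V), C3(1μF, Q=7μC, V=7.00V), C4(2μF, Q=19μC, V=9.50V)
Op 1: GROUND 4: Q4=0; energy lost=90.250
Op 2: CLOSE 4-1: Q_total=13.00, C_total=8.00, V=1.62; Q4=3.25, Q1=9.75; dissipated=3.521
Total dissipated: 93.771 μJ

Answer: 93.77 μJ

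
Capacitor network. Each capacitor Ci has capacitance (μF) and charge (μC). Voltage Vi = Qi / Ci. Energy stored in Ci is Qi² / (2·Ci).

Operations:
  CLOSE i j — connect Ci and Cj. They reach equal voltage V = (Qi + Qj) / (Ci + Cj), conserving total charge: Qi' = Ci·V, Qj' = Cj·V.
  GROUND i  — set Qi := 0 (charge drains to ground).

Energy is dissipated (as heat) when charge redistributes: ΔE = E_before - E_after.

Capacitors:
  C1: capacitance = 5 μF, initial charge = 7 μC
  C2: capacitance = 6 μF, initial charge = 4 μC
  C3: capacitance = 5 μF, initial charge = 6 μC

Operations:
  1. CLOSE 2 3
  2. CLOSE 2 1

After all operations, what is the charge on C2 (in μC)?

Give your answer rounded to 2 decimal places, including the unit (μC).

Initial: C1(5μF, Q=7μC, V=1.40V), C2(6μF, Q=4μC, V=0.67V), C3(5μF, Q=6μC, V=1.20V)
Op 1: CLOSE 2-3: Q_total=10.00, C_total=11.00, V=0.91; Q2=5.45, Q3=4.55; dissipated=0.388
Op 2: CLOSE 2-1: Q_total=12.45, C_total=11.00, V=1.13; Q2=6.79, Q1=5.66; dissipated=0.329
Final charges: Q1=5.66, Q2=6.79, Q3=4.55

Answer: 6.79 μC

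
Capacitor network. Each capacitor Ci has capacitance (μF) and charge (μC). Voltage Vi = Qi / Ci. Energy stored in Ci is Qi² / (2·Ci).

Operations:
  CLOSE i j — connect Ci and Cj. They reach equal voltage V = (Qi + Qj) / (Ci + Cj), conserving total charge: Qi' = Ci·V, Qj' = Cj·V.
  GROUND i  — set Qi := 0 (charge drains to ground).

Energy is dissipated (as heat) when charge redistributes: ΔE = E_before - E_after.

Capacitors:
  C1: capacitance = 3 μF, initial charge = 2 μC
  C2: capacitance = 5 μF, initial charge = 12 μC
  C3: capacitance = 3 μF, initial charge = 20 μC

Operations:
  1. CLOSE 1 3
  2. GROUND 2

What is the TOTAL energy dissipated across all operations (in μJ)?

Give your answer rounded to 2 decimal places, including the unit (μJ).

Initial: C1(3μF, Q=2μC, V=0.67V), C2(5μF, Q=12μC, V=2.40V), C3(3μF, Q=20μC, V=6.67V)
Op 1: CLOSE 1-3: Q_total=22.00, C_total=6.00, V=3.67; Q1=11.00, Q3=11.00; dissipated=27.000
Op 2: GROUND 2: Q2=0; energy lost=14.400
Total dissipated: 41.400 μJ

Answer: 41.40 μJ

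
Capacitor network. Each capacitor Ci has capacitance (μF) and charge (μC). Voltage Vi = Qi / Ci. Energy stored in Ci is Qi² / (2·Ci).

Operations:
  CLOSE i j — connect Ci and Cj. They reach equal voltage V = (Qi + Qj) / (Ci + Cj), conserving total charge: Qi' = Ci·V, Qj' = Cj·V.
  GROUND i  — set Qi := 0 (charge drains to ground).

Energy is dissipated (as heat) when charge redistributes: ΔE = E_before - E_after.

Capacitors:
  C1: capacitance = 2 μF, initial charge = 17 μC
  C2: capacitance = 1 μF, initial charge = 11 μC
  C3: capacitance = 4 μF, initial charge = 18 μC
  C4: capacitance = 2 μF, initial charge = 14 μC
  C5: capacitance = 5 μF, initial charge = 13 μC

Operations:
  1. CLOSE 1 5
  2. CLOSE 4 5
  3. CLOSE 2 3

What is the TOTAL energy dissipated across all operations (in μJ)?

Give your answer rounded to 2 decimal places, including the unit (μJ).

Answer: 47.03 μJ

Derivation:
Initial: C1(2μF, Q=17μC, V=8.50V), C2(1μF, Q=11μC, V=11.00V), C3(4μF, Q=18μC, V=4.50V), C4(2μF, Q=14μC, V=7.00V), C5(5μF, Q=13μC, V=2.60V)
Op 1: CLOSE 1-5: Q_total=30.00, C_total=7.00, V=4.29; Q1=8.57, Q5=21.43; dissipated=24.864
Op 2: CLOSE 4-5: Q_total=35.43, C_total=7.00, V=5.06; Q4=10.12, Q5=25.31; dissipated=5.262
Op 3: CLOSE 2-3: Q_total=29.00, C_total=5.00, V=5.80; Q2=5.80, Q3=23.20; dissipated=16.900
Total dissipated: 47.027 μJ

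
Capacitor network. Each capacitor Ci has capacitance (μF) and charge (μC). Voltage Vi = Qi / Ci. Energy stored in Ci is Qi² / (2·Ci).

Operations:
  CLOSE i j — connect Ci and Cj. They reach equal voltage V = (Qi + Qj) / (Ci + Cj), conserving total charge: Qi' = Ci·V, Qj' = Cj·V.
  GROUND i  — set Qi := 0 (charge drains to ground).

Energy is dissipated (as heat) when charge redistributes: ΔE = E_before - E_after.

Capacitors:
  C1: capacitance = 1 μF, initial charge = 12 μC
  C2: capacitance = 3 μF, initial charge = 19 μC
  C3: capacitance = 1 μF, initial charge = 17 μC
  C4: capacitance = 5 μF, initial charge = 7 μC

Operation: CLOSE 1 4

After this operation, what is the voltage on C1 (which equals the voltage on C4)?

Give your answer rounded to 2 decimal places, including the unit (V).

Answer: 3.17 V

Derivation:
Initial: C1(1μF, Q=12μC, V=12.00V), C2(3μF, Q=19μC, V=6.33V), C3(1μF, Q=17μC, V=17.00V), C4(5μF, Q=7μC, V=1.40V)
Op 1: CLOSE 1-4: Q_total=19.00, C_total=6.00, V=3.17; Q1=3.17, Q4=15.83; dissipated=46.817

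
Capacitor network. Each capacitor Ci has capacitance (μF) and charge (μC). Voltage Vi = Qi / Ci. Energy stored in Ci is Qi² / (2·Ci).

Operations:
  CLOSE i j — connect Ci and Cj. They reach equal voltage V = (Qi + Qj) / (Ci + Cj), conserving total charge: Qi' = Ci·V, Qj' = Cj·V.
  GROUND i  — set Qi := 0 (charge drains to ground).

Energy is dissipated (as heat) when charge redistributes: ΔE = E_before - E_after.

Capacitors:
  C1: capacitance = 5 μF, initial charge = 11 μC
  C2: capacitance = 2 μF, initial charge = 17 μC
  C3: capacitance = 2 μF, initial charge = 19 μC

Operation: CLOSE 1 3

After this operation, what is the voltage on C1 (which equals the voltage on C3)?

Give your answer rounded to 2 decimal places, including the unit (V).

Initial: C1(5μF, Q=11μC, V=2.20V), C2(2μF, Q=17μC, V=8.50V), C3(2μF, Q=19μC, V=9.50V)
Op 1: CLOSE 1-3: Q_total=30.00, C_total=7.00, V=4.29; Q1=21.43, Q3=8.57; dissipated=38.064

Answer: 4.29 V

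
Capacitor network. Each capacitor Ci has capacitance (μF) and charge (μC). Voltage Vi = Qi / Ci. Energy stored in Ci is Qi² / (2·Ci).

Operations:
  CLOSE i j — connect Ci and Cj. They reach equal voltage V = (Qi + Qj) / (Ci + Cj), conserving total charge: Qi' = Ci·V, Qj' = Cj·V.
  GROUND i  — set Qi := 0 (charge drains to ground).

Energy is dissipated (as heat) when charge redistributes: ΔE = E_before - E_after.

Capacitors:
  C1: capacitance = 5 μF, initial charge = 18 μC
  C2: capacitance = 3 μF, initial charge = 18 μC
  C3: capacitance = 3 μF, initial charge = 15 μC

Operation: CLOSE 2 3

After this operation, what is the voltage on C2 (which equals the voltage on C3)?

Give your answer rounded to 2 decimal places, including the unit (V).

Initial: C1(5μF, Q=18μC, V=3.60V), C2(3μF, Q=18μC, V=6.00V), C3(3μF, Q=15μC, V=5.00V)
Op 1: CLOSE 2-3: Q_total=33.00, C_total=6.00, V=5.50; Q2=16.50, Q3=16.50; dissipated=0.750

Answer: 5.50 V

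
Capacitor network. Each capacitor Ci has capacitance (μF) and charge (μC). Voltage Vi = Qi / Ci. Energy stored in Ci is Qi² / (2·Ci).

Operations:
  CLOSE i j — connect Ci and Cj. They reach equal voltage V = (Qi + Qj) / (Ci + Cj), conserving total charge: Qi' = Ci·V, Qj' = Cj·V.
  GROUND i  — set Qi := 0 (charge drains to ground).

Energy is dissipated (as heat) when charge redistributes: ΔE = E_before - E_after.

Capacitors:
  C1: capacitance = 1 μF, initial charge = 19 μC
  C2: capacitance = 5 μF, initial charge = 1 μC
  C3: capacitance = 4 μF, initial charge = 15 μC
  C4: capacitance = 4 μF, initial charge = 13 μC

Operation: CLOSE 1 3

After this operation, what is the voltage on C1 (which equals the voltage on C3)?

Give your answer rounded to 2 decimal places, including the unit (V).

Answer: 6.80 V

Derivation:
Initial: C1(1μF, Q=19μC, V=19.00V), C2(5μF, Q=1μC, V=0.20V), C3(4μF, Q=15μC, V=3.75V), C4(4μF, Q=13μC, V=3.25V)
Op 1: CLOSE 1-3: Q_total=34.00, C_total=5.00, V=6.80; Q1=6.80, Q3=27.20; dissipated=93.025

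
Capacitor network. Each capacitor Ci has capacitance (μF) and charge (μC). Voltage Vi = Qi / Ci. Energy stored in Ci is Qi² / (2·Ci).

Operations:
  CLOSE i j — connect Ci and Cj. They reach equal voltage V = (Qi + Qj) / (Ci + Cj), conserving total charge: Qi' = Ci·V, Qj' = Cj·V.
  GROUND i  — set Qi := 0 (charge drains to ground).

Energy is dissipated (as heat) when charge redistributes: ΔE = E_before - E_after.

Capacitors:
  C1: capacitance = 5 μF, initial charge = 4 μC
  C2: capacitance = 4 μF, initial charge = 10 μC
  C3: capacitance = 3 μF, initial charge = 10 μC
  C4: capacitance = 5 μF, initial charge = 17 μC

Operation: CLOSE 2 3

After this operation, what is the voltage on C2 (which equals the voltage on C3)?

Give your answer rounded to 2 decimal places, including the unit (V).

Answer: 2.86 V

Derivation:
Initial: C1(5μF, Q=4μC, V=0.80V), C2(4μF, Q=10μC, V=2.50V), C3(3μF, Q=10μC, V=3.33V), C4(5μF, Q=17μC, V=3.40V)
Op 1: CLOSE 2-3: Q_total=20.00, C_total=7.00, V=2.86; Q2=11.43, Q3=8.57; dissipated=0.595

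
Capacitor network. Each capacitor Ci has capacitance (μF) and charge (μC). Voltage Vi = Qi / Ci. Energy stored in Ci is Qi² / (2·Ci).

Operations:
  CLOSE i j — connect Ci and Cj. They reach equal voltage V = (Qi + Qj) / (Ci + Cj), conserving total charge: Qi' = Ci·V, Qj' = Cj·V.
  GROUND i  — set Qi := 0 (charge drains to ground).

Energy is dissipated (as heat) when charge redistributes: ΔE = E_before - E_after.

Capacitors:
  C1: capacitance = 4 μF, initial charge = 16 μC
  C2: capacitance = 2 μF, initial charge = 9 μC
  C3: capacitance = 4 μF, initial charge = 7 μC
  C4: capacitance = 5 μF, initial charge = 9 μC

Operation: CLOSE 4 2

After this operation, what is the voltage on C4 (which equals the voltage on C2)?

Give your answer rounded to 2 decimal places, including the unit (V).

Answer: 2.57 V

Derivation:
Initial: C1(4μF, Q=16μC, V=4.00V), C2(2μF, Q=9μC, V=4.50V), C3(4μF, Q=7μC, V=1.75V), C4(5μF, Q=9μC, V=1.80V)
Op 1: CLOSE 4-2: Q_total=18.00, C_total=7.00, V=2.57; Q4=12.86, Q2=5.14; dissipated=5.207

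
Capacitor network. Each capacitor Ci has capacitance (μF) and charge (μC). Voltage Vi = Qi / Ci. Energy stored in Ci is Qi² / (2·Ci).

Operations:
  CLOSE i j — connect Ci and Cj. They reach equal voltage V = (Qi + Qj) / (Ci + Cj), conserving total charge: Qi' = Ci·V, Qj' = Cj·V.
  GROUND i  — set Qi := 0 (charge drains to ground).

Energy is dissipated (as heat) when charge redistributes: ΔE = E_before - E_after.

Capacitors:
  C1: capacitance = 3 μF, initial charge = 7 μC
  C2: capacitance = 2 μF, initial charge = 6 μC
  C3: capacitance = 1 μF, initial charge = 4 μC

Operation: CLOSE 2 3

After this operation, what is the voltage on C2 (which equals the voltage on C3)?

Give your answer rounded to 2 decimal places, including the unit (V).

Initial: C1(3μF, Q=7μC, V=2.33V), C2(2μF, Q=6μC, V=3.00V), C3(1μF, Q=4μC, V=4.00V)
Op 1: CLOSE 2-3: Q_total=10.00, C_total=3.00, V=3.33; Q2=6.67, Q3=3.33; dissipated=0.333

Answer: 3.33 V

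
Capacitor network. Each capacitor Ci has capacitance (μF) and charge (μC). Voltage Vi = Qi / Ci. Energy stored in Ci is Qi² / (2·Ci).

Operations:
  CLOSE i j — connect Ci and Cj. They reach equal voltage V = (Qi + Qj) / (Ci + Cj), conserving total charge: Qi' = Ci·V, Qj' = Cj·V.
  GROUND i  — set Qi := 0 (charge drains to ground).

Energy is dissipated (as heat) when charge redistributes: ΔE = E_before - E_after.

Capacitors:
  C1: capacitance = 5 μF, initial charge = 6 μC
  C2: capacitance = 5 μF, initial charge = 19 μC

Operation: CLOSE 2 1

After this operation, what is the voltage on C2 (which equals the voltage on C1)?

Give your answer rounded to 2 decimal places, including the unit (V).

Initial: C1(5μF, Q=6μC, V=1.20V), C2(5μF, Q=19μC, V=3.80V)
Op 1: CLOSE 2-1: Q_total=25.00, C_total=10.00, V=2.50; Q2=12.50, Q1=12.50; dissipated=8.450

Answer: 2.50 V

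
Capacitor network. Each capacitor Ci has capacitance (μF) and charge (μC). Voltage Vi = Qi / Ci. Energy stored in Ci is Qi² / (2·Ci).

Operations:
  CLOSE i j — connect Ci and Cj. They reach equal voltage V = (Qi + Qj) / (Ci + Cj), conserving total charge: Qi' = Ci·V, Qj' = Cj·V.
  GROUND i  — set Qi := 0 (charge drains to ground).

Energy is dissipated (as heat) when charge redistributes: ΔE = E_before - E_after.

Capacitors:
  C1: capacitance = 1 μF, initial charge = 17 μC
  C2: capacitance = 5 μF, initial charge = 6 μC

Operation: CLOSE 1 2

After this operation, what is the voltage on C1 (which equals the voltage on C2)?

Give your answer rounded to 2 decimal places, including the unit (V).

Answer: 3.83 V

Derivation:
Initial: C1(1μF, Q=17μC, V=17.00V), C2(5μF, Q=6μC, V=1.20V)
Op 1: CLOSE 1-2: Q_total=23.00, C_total=6.00, V=3.83; Q1=3.83, Q2=19.17; dissipated=104.017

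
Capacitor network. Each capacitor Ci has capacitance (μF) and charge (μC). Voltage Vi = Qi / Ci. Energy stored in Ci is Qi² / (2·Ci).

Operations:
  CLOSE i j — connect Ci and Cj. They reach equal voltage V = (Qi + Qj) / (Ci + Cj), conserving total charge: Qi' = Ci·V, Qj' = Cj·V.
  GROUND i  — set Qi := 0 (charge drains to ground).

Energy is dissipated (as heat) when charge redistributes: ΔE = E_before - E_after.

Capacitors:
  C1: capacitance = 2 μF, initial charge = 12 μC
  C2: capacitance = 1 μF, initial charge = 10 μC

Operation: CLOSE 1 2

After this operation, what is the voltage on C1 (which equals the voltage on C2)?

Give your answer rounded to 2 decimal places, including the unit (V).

Answer: 7.33 V

Derivation:
Initial: C1(2μF, Q=12μC, V=6.00V), C2(1μF, Q=10μC, V=10.00V)
Op 1: CLOSE 1-2: Q_total=22.00, C_total=3.00, V=7.33; Q1=14.67, Q2=7.33; dissipated=5.333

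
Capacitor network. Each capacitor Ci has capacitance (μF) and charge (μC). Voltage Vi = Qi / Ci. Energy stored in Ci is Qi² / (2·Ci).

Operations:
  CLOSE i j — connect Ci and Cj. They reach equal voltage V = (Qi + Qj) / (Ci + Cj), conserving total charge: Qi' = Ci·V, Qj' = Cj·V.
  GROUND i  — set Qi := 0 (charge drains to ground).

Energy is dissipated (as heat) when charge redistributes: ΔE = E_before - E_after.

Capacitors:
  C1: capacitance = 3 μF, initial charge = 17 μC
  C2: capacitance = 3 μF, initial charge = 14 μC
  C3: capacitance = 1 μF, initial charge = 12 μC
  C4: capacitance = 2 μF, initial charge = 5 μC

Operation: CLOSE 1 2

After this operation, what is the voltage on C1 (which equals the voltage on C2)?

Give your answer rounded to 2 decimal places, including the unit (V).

Answer: 5.17 V

Derivation:
Initial: C1(3μF, Q=17μC, V=5.67V), C2(3μF, Q=14μC, V=4.67V), C3(1μF, Q=12μC, V=12.00V), C4(2μF, Q=5μC, V=2.50V)
Op 1: CLOSE 1-2: Q_total=31.00, C_total=6.00, V=5.17; Q1=15.50, Q2=15.50; dissipated=0.750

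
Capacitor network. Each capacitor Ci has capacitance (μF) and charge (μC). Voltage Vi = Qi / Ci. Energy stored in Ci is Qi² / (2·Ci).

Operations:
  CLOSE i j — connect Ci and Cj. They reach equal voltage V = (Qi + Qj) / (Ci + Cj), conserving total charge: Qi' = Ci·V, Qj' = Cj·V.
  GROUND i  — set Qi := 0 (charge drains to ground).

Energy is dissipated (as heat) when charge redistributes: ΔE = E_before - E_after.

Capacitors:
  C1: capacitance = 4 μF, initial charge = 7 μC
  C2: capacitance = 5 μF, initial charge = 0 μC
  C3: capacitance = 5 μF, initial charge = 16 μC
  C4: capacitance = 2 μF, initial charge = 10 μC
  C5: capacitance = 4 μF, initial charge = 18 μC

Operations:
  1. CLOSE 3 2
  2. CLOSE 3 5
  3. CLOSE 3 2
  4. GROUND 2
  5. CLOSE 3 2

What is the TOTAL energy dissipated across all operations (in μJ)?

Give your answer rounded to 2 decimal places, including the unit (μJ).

Answer: 43.11 μJ

Derivation:
Initial: C1(4μF, Q=7μC, V=1.75V), C2(5μF, Q=0μC, V=0.00V), C3(5μF, Q=16μC, V=3.20V), C4(2μF, Q=10μC, V=5.00V), C5(4μF, Q=18μC, V=4.50V)
Op 1: CLOSE 3-2: Q_total=16.00, C_total=10.00, V=1.60; Q3=8.00, Q2=8.00; dissipated=12.800
Op 2: CLOSE 3-5: Q_total=26.00, C_total=9.00, V=2.89; Q3=14.44, Q5=11.56; dissipated=9.344
Op 3: CLOSE 3-2: Q_total=22.44, C_total=10.00, V=2.24; Q3=11.22, Q2=11.22; dissipated=2.077
Op 4: GROUND 2: Q2=0; energy lost=12.594
Op 5: CLOSE 3-2: Q_total=11.22, C_total=10.00, V=1.12; Q3=5.61, Q2=5.61; dissipated=6.297
Total dissipated: 43.112 μJ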